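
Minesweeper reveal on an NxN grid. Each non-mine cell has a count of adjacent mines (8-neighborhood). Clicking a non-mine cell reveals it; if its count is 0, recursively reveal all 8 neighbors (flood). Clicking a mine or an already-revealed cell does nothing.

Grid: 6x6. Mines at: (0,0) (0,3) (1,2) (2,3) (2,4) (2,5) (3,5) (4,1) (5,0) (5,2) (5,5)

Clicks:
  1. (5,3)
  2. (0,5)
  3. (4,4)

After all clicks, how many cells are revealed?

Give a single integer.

Click 1 (5,3) count=1: revealed 1 new [(5,3)] -> total=1
Click 2 (0,5) count=0: revealed 4 new [(0,4) (0,5) (1,4) (1,5)] -> total=5
Click 3 (4,4) count=2: revealed 1 new [(4,4)] -> total=6

Answer: 6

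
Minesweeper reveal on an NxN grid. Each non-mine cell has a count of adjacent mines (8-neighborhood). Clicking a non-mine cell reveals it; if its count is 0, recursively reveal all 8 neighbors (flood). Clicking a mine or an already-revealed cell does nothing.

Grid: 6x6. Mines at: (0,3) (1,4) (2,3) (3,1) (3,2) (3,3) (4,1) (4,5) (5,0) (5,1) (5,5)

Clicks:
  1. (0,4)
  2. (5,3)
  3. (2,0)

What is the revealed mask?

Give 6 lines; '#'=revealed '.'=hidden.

Click 1 (0,4) count=2: revealed 1 new [(0,4)] -> total=1
Click 2 (5,3) count=0: revealed 6 new [(4,2) (4,3) (4,4) (5,2) (5,3) (5,4)] -> total=7
Click 3 (2,0) count=1: revealed 1 new [(2,0)] -> total=8

Answer: ....#.
......
#.....
......
..###.
..###.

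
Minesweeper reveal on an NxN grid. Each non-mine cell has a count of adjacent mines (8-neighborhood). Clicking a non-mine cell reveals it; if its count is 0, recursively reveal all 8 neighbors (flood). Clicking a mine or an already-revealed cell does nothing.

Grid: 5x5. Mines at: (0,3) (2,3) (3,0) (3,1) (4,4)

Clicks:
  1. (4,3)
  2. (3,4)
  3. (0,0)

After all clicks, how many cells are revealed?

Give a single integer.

Answer: 11

Derivation:
Click 1 (4,3) count=1: revealed 1 new [(4,3)] -> total=1
Click 2 (3,4) count=2: revealed 1 new [(3,4)] -> total=2
Click 3 (0,0) count=0: revealed 9 new [(0,0) (0,1) (0,2) (1,0) (1,1) (1,2) (2,0) (2,1) (2,2)] -> total=11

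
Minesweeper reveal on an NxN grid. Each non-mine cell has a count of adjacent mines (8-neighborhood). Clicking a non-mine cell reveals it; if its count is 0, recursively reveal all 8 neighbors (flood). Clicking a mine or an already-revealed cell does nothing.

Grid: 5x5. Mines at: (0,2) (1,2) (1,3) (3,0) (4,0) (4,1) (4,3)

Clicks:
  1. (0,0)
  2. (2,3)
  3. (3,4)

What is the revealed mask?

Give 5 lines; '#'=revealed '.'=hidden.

Click 1 (0,0) count=0: revealed 6 new [(0,0) (0,1) (1,0) (1,1) (2,0) (2,1)] -> total=6
Click 2 (2,3) count=2: revealed 1 new [(2,3)] -> total=7
Click 3 (3,4) count=1: revealed 1 new [(3,4)] -> total=8

Answer: ##...
##...
##.#.
....#
.....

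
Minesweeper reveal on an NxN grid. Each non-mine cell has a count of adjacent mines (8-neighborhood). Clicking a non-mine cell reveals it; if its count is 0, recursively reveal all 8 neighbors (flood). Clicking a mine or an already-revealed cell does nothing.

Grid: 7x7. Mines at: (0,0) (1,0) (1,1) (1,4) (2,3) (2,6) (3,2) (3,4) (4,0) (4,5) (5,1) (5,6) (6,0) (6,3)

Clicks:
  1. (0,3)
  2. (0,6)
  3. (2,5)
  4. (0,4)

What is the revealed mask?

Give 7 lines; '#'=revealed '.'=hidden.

Click 1 (0,3) count=1: revealed 1 new [(0,3)] -> total=1
Click 2 (0,6) count=0: revealed 4 new [(0,5) (0,6) (1,5) (1,6)] -> total=5
Click 3 (2,5) count=3: revealed 1 new [(2,5)] -> total=6
Click 4 (0,4) count=1: revealed 1 new [(0,4)] -> total=7

Answer: ...####
.....##
.....#.
.......
.......
.......
.......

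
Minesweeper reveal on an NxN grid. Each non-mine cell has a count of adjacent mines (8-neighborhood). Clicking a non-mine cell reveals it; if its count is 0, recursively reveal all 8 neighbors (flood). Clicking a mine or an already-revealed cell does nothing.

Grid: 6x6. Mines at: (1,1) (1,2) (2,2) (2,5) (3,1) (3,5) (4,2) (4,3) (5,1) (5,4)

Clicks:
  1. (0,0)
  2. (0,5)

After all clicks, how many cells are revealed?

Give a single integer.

Answer: 7

Derivation:
Click 1 (0,0) count=1: revealed 1 new [(0,0)] -> total=1
Click 2 (0,5) count=0: revealed 6 new [(0,3) (0,4) (0,5) (1,3) (1,4) (1,5)] -> total=7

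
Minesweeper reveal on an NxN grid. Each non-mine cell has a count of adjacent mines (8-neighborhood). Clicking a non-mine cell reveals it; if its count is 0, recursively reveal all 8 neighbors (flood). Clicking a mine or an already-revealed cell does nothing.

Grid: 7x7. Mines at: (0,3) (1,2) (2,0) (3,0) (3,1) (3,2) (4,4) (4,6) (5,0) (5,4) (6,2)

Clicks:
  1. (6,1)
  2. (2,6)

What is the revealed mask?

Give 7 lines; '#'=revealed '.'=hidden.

Click 1 (6,1) count=2: revealed 1 new [(6,1)] -> total=1
Click 2 (2,6) count=0: revealed 15 new [(0,4) (0,5) (0,6) (1,3) (1,4) (1,5) (1,6) (2,3) (2,4) (2,5) (2,6) (3,3) (3,4) (3,5) (3,6)] -> total=16

Answer: ....###
...####
...####
...####
.......
.......
.#.....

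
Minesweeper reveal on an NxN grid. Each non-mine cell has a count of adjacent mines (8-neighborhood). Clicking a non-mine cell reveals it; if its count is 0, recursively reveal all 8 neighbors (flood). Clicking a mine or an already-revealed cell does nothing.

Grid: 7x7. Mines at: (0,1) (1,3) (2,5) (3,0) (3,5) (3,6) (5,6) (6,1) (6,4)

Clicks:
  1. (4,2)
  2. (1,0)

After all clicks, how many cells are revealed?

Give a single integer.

Click 1 (4,2) count=0: revealed 16 new [(2,1) (2,2) (2,3) (2,4) (3,1) (3,2) (3,3) (3,4) (4,1) (4,2) (4,3) (4,4) (5,1) (5,2) (5,3) (5,4)] -> total=16
Click 2 (1,0) count=1: revealed 1 new [(1,0)] -> total=17

Answer: 17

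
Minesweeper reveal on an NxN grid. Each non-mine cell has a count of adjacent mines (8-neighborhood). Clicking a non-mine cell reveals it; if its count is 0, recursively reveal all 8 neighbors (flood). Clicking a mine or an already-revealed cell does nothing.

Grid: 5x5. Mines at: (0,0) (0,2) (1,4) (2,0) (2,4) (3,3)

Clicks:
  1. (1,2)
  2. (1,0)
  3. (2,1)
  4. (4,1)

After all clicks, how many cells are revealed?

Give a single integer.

Answer: 9

Derivation:
Click 1 (1,2) count=1: revealed 1 new [(1,2)] -> total=1
Click 2 (1,0) count=2: revealed 1 new [(1,0)] -> total=2
Click 3 (2,1) count=1: revealed 1 new [(2,1)] -> total=3
Click 4 (4,1) count=0: revealed 6 new [(3,0) (3,1) (3,2) (4,0) (4,1) (4,2)] -> total=9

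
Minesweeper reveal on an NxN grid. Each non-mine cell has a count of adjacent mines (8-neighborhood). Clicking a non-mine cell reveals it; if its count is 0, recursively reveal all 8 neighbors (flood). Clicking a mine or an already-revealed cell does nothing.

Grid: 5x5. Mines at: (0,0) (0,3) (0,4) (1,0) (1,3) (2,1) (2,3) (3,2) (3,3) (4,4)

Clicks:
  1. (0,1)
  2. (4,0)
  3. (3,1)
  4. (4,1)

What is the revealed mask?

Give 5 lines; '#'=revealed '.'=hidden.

Click 1 (0,1) count=2: revealed 1 new [(0,1)] -> total=1
Click 2 (4,0) count=0: revealed 4 new [(3,0) (3,1) (4,0) (4,1)] -> total=5
Click 3 (3,1) count=2: revealed 0 new [(none)] -> total=5
Click 4 (4,1) count=1: revealed 0 new [(none)] -> total=5

Answer: .#...
.....
.....
##...
##...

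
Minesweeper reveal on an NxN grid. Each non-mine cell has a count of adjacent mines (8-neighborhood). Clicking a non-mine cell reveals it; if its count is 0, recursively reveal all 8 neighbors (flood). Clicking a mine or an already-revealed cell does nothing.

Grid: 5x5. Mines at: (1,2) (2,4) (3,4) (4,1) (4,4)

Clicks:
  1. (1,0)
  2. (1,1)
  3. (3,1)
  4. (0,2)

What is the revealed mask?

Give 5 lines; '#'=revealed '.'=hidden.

Answer: ###..
##...
##...
##...
.....

Derivation:
Click 1 (1,0) count=0: revealed 8 new [(0,0) (0,1) (1,0) (1,1) (2,0) (2,1) (3,0) (3,1)] -> total=8
Click 2 (1,1) count=1: revealed 0 new [(none)] -> total=8
Click 3 (3,1) count=1: revealed 0 new [(none)] -> total=8
Click 4 (0,2) count=1: revealed 1 new [(0,2)] -> total=9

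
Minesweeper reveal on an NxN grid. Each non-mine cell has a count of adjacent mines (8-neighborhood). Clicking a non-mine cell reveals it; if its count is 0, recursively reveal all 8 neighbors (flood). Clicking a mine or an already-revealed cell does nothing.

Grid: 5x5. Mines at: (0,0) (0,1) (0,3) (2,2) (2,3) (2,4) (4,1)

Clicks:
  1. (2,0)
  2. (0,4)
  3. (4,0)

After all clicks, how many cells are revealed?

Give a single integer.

Answer: 8

Derivation:
Click 1 (2,0) count=0: revealed 6 new [(1,0) (1,1) (2,0) (2,1) (3,0) (3,1)] -> total=6
Click 2 (0,4) count=1: revealed 1 new [(0,4)] -> total=7
Click 3 (4,0) count=1: revealed 1 new [(4,0)] -> total=8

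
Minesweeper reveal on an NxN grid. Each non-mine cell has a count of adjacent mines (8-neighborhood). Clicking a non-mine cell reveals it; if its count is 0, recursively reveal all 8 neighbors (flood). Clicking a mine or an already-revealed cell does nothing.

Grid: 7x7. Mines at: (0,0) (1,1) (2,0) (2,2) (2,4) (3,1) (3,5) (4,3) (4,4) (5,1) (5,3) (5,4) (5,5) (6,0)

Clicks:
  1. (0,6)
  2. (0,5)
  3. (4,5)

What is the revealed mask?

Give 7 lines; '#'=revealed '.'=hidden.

Answer: ..#####
..#####
.....##
.......
.....#.
.......
.......

Derivation:
Click 1 (0,6) count=0: revealed 12 new [(0,2) (0,3) (0,4) (0,5) (0,6) (1,2) (1,3) (1,4) (1,5) (1,6) (2,5) (2,6)] -> total=12
Click 2 (0,5) count=0: revealed 0 new [(none)] -> total=12
Click 3 (4,5) count=4: revealed 1 new [(4,5)] -> total=13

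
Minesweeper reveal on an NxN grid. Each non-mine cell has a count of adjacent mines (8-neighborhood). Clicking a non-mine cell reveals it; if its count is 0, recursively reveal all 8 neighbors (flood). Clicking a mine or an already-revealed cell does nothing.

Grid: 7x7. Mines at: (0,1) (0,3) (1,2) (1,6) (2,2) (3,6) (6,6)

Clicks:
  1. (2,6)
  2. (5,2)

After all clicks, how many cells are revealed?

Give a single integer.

Click 1 (2,6) count=2: revealed 1 new [(2,6)] -> total=1
Click 2 (5,2) count=0: revealed 34 new [(1,0) (1,1) (1,3) (1,4) (1,5) (2,0) (2,1) (2,3) (2,4) (2,5) (3,0) (3,1) (3,2) (3,3) (3,4) (3,5) (4,0) (4,1) (4,2) (4,3) (4,4) (4,5) (5,0) (5,1) (5,2) (5,3) (5,4) (5,5) (6,0) (6,1) (6,2) (6,3) (6,4) (6,5)] -> total=35

Answer: 35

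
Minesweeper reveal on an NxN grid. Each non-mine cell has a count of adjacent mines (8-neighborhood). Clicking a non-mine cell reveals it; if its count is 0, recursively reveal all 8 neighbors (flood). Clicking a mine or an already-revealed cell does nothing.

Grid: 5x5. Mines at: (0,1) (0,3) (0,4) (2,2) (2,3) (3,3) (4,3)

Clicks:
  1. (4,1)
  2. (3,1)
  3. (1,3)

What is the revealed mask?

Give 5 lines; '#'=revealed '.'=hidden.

Click 1 (4,1) count=0: revealed 10 new [(1,0) (1,1) (2,0) (2,1) (3,0) (3,1) (3,2) (4,0) (4,1) (4,2)] -> total=10
Click 2 (3,1) count=1: revealed 0 new [(none)] -> total=10
Click 3 (1,3) count=4: revealed 1 new [(1,3)] -> total=11

Answer: .....
##.#.
##...
###..
###..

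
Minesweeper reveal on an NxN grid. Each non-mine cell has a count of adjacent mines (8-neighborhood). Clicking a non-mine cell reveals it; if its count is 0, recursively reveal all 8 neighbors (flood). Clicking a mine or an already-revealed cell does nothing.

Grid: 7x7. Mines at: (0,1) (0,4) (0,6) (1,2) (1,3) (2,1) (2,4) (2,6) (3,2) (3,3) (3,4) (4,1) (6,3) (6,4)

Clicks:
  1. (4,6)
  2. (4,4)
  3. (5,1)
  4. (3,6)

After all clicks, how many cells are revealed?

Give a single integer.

Click 1 (4,6) count=0: revealed 8 new [(3,5) (3,6) (4,5) (4,6) (5,5) (5,6) (6,5) (6,6)] -> total=8
Click 2 (4,4) count=2: revealed 1 new [(4,4)] -> total=9
Click 3 (5,1) count=1: revealed 1 new [(5,1)] -> total=10
Click 4 (3,6) count=1: revealed 0 new [(none)] -> total=10

Answer: 10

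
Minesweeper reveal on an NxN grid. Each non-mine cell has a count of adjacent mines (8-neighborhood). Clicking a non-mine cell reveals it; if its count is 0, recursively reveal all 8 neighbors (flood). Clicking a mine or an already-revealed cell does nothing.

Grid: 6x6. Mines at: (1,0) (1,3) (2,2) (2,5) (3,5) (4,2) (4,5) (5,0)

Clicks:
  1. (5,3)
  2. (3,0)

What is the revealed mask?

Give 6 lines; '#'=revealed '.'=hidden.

Answer: ......
......
##....
##....
##....
...#..

Derivation:
Click 1 (5,3) count=1: revealed 1 new [(5,3)] -> total=1
Click 2 (3,0) count=0: revealed 6 new [(2,0) (2,1) (3,0) (3,1) (4,0) (4,1)] -> total=7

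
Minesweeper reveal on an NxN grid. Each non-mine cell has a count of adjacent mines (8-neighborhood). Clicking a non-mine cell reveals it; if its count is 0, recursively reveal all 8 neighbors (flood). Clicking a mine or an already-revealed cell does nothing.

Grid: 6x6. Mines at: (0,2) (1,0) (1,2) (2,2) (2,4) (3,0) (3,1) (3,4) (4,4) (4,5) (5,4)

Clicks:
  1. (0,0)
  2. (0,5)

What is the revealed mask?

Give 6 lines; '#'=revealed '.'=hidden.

Answer: #..###
...###
......
......
......
......

Derivation:
Click 1 (0,0) count=1: revealed 1 new [(0,0)] -> total=1
Click 2 (0,5) count=0: revealed 6 new [(0,3) (0,4) (0,5) (1,3) (1,4) (1,5)] -> total=7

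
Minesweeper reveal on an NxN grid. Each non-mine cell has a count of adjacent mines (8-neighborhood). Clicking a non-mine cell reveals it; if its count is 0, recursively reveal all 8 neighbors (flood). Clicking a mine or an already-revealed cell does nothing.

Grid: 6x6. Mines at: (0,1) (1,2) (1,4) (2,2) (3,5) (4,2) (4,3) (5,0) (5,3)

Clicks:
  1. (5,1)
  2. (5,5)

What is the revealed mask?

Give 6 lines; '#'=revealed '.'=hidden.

Answer: ......
......
......
......
....##
.#..##

Derivation:
Click 1 (5,1) count=2: revealed 1 new [(5,1)] -> total=1
Click 2 (5,5) count=0: revealed 4 new [(4,4) (4,5) (5,4) (5,5)] -> total=5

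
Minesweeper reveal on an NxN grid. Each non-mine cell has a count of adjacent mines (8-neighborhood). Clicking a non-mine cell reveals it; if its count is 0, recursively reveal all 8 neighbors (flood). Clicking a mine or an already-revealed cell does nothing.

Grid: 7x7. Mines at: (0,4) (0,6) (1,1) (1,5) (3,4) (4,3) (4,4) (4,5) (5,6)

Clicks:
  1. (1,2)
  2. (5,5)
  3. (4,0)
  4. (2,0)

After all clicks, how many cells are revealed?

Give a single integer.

Click 1 (1,2) count=1: revealed 1 new [(1,2)] -> total=1
Click 2 (5,5) count=3: revealed 1 new [(5,5)] -> total=2
Click 3 (4,0) count=0: revealed 20 new [(2,0) (2,1) (2,2) (3,0) (3,1) (3,2) (4,0) (4,1) (4,2) (5,0) (5,1) (5,2) (5,3) (5,4) (6,0) (6,1) (6,2) (6,3) (6,4) (6,5)] -> total=22
Click 4 (2,0) count=1: revealed 0 new [(none)] -> total=22

Answer: 22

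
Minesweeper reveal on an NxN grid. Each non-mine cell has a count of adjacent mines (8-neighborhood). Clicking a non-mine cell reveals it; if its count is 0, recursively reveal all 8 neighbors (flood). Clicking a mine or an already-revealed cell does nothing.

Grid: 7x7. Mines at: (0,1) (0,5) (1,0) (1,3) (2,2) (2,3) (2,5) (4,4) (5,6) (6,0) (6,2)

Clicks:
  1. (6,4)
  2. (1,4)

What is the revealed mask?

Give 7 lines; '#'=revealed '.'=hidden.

Click 1 (6,4) count=0: revealed 6 new [(5,3) (5,4) (5,5) (6,3) (6,4) (6,5)] -> total=6
Click 2 (1,4) count=4: revealed 1 new [(1,4)] -> total=7

Answer: .......
....#..
.......
.......
.......
...###.
...###.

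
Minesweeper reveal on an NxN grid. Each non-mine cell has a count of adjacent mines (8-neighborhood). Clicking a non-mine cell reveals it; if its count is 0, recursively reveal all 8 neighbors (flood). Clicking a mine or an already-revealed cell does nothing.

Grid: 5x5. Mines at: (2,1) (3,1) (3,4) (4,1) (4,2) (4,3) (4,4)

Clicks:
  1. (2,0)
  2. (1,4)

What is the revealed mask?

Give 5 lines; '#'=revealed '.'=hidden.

Click 1 (2,0) count=2: revealed 1 new [(2,0)] -> total=1
Click 2 (1,4) count=0: revealed 13 new [(0,0) (0,1) (0,2) (0,3) (0,4) (1,0) (1,1) (1,2) (1,3) (1,4) (2,2) (2,3) (2,4)] -> total=14

Answer: #####
#####
#.###
.....
.....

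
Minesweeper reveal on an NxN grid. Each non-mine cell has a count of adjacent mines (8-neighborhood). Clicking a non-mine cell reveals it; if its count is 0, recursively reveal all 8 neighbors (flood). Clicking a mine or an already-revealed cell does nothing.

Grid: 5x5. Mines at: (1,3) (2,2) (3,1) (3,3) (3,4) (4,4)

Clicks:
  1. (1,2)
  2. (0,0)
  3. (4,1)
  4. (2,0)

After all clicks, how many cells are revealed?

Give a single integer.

Answer: 9

Derivation:
Click 1 (1,2) count=2: revealed 1 new [(1,2)] -> total=1
Click 2 (0,0) count=0: revealed 7 new [(0,0) (0,1) (0,2) (1,0) (1,1) (2,0) (2,1)] -> total=8
Click 3 (4,1) count=1: revealed 1 new [(4,1)] -> total=9
Click 4 (2,0) count=1: revealed 0 new [(none)] -> total=9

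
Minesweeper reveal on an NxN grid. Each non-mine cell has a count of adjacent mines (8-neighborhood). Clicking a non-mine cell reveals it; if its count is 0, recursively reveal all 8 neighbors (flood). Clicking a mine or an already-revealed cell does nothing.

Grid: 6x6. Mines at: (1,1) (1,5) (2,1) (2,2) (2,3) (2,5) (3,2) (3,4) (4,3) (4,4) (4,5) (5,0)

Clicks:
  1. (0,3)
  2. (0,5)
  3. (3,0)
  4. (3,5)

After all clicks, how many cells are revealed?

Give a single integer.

Answer: 9

Derivation:
Click 1 (0,3) count=0: revealed 6 new [(0,2) (0,3) (0,4) (1,2) (1,3) (1,4)] -> total=6
Click 2 (0,5) count=1: revealed 1 new [(0,5)] -> total=7
Click 3 (3,0) count=1: revealed 1 new [(3,0)] -> total=8
Click 4 (3,5) count=4: revealed 1 new [(3,5)] -> total=9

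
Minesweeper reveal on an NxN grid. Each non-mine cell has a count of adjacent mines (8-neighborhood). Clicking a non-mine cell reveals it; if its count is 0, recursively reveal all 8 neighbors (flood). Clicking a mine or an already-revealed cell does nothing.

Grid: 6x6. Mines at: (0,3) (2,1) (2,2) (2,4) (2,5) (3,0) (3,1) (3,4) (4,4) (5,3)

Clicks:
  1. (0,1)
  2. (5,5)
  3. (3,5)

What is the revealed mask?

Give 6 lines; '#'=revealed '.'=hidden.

Click 1 (0,1) count=0: revealed 6 new [(0,0) (0,1) (0,2) (1,0) (1,1) (1,2)] -> total=6
Click 2 (5,5) count=1: revealed 1 new [(5,5)] -> total=7
Click 3 (3,5) count=4: revealed 1 new [(3,5)] -> total=8

Answer: ###...
###...
......
.....#
......
.....#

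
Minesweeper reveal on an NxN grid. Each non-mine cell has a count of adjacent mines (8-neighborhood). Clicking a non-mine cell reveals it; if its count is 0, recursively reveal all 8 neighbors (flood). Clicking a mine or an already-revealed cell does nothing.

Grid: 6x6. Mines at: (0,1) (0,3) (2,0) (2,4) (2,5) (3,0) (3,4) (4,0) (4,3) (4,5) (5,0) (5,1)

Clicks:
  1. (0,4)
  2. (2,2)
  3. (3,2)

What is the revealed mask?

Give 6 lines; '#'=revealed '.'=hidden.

Click 1 (0,4) count=1: revealed 1 new [(0,4)] -> total=1
Click 2 (2,2) count=0: revealed 9 new [(1,1) (1,2) (1,3) (2,1) (2,2) (2,3) (3,1) (3,2) (3,3)] -> total=10
Click 3 (3,2) count=1: revealed 0 new [(none)] -> total=10

Answer: ....#.
.###..
.###..
.###..
......
......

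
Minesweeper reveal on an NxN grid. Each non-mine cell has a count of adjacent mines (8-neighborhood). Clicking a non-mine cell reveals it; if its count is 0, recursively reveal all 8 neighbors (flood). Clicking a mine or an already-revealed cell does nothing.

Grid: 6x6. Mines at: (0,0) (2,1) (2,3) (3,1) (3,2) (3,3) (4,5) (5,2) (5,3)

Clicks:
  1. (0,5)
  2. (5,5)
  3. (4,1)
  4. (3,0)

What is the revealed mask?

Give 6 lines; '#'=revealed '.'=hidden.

Click 1 (0,5) count=0: revealed 14 new [(0,1) (0,2) (0,3) (0,4) (0,5) (1,1) (1,2) (1,3) (1,4) (1,5) (2,4) (2,5) (3,4) (3,5)] -> total=14
Click 2 (5,5) count=1: revealed 1 new [(5,5)] -> total=15
Click 3 (4,1) count=3: revealed 1 new [(4,1)] -> total=16
Click 4 (3,0) count=2: revealed 1 new [(3,0)] -> total=17

Answer: .#####
.#####
....##
#...##
.#....
.....#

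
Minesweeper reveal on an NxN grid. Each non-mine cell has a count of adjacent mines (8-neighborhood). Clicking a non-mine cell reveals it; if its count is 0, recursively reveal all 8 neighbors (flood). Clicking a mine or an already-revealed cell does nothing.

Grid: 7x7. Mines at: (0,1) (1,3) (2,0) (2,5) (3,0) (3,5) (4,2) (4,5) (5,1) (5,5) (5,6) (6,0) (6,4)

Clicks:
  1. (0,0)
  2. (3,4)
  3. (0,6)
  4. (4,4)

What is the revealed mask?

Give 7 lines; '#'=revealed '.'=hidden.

Answer: #...###
....###
.......
....#..
....#..
.......
.......

Derivation:
Click 1 (0,0) count=1: revealed 1 new [(0,0)] -> total=1
Click 2 (3,4) count=3: revealed 1 new [(3,4)] -> total=2
Click 3 (0,6) count=0: revealed 6 new [(0,4) (0,5) (0,6) (1,4) (1,5) (1,6)] -> total=8
Click 4 (4,4) count=3: revealed 1 new [(4,4)] -> total=9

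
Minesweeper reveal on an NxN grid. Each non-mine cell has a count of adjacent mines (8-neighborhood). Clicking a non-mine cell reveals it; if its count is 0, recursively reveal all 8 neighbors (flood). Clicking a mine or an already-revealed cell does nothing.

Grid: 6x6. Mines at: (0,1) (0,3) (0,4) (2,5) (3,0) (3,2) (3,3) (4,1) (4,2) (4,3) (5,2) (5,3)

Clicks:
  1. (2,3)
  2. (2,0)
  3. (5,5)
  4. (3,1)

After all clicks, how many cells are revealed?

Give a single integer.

Click 1 (2,3) count=2: revealed 1 new [(2,3)] -> total=1
Click 2 (2,0) count=1: revealed 1 new [(2,0)] -> total=2
Click 3 (5,5) count=0: revealed 6 new [(3,4) (3,5) (4,4) (4,5) (5,4) (5,5)] -> total=8
Click 4 (3,1) count=4: revealed 1 new [(3,1)] -> total=9

Answer: 9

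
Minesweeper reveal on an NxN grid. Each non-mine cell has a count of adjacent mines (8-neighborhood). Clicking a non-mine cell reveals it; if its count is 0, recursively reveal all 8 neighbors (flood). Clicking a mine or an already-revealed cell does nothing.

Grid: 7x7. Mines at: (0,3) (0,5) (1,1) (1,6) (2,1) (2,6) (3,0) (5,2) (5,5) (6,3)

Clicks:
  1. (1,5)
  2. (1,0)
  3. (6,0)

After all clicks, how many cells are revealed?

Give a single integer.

Answer: 8

Derivation:
Click 1 (1,5) count=3: revealed 1 new [(1,5)] -> total=1
Click 2 (1,0) count=2: revealed 1 new [(1,0)] -> total=2
Click 3 (6,0) count=0: revealed 6 new [(4,0) (4,1) (5,0) (5,1) (6,0) (6,1)] -> total=8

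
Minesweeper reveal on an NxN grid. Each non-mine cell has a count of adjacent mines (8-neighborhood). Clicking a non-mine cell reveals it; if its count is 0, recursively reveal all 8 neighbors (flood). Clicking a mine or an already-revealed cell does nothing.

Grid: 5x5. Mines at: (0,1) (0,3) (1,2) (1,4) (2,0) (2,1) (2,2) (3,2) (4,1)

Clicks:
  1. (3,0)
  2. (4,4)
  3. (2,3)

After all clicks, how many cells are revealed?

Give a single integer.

Click 1 (3,0) count=3: revealed 1 new [(3,0)] -> total=1
Click 2 (4,4) count=0: revealed 6 new [(2,3) (2,4) (3,3) (3,4) (4,3) (4,4)] -> total=7
Click 3 (2,3) count=4: revealed 0 new [(none)] -> total=7

Answer: 7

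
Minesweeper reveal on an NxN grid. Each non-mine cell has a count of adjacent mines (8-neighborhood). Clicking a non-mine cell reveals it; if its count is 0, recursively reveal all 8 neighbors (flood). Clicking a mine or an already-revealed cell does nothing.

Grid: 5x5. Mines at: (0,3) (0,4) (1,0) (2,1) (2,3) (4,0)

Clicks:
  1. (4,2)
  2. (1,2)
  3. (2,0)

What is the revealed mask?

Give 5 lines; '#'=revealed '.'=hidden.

Answer: .....
..#..
#....
.####
.####

Derivation:
Click 1 (4,2) count=0: revealed 8 new [(3,1) (3,2) (3,3) (3,4) (4,1) (4,2) (4,3) (4,4)] -> total=8
Click 2 (1,2) count=3: revealed 1 new [(1,2)] -> total=9
Click 3 (2,0) count=2: revealed 1 new [(2,0)] -> total=10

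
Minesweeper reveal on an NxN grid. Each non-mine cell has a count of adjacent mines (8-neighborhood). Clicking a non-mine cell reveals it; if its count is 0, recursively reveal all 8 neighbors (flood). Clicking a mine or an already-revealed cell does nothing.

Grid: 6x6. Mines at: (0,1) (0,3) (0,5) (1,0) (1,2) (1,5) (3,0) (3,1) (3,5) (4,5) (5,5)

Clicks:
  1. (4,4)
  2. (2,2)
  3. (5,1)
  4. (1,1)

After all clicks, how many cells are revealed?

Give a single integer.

Click 1 (4,4) count=3: revealed 1 new [(4,4)] -> total=1
Click 2 (2,2) count=2: revealed 1 new [(2,2)] -> total=2
Click 3 (5,1) count=0: revealed 14 new [(2,3) (2,4) (3,2) (3,3) (3,4) (4,0) (4,1) (4,2) (4,3) (5,0) (5,1) (5,2) (5,3) (5,4)] -> total=16
Click 4 (1,1) count=3: revealed 1 new [(1,1)] -> total=17

Answer: 17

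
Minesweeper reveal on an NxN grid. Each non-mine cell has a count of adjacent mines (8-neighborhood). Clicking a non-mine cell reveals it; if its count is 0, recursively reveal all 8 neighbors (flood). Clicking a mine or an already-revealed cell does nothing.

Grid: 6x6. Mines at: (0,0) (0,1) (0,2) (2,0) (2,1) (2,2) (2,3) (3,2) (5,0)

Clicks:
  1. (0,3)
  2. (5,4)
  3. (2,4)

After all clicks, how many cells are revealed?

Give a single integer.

Click 1 (0,3) count=1: revealed 1 new [(0,3)] -> total=1
Click 2 (5,4) count=0: revealed 20 new [(0,4) (0,5) (1,3) (1,4) (1,5) (2,4) (2,5) (3,3) (3,4) (3,5) (4,1) (4,2) (4,3) (4,4) (4,5) (5,1) (5,2) (5,3) (5,4) (5,5)] -> total=21
Click 3 (2,4) count=1: revealed 0 new [(none)] -> total=21

Answer: 21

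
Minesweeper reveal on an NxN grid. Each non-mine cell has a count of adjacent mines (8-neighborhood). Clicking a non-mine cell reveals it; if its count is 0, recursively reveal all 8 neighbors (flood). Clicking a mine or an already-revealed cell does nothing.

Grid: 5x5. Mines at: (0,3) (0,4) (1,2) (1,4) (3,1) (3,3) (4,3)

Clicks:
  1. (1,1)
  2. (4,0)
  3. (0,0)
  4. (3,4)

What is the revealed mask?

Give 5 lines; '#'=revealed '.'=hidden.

Click 1 (1,1) count=1: revealed 1 new [(1,1)] -> total=1
Click 2 (4,0) count=1: revealed 1 new [(4,0)] -> total=2
Click 3 (0,0) count=0: revealed 5 new [(0,0) (0,1) (1,0) (2,0) (2,1)] -> total=7
Click 4 (3,4) count=2: revealed 1 new [(3,4)] -> total=8

Answer: ##...
##...
##...
....#
#....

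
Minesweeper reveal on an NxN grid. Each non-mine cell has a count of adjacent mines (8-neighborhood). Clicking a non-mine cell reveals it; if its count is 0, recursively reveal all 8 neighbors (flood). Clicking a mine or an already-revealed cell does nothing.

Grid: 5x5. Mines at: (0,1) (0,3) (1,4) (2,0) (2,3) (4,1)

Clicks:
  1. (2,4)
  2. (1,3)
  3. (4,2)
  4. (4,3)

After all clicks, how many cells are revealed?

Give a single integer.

Click 1 (2,4) count=2: revealed 1 new [(2,4)] -> total=1
Click 2 (1,3) count=3: revealed 1 new [(1,3)] -> total=2
Click 3 (4,2) count=1: revealed 1 new [(4,2)] -> total=3
Click 4 (4,3) count=0: revealed 5 new [(3,2) (3,3) (3,4) (4,3) (4,4)] -> total=8

Answer: 8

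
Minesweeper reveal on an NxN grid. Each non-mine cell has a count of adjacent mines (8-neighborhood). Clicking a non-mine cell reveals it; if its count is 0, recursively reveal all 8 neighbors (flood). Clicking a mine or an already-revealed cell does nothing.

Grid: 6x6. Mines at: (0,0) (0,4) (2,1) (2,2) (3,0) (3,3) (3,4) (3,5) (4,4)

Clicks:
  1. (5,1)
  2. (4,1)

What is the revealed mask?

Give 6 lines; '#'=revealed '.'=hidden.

Click 1 (5,1) count=0: revealed 8 new [(4,0) (4,1) (4,2) (4,3) (5,0) (5,1) (5,2) (5,3)] -> total=8
Click 2 (4,1) count=1: revealed 0 new [(none)] -> total=8

Answer: ......
......
......
......
####..
####..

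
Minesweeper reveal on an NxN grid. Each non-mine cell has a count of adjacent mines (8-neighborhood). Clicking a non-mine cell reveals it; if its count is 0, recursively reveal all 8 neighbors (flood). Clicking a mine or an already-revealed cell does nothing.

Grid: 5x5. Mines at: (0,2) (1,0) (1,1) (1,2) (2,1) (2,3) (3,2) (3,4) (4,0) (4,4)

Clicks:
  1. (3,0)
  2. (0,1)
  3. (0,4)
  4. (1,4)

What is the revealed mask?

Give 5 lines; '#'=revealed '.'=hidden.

Answer: .#.##
...##
.....
#....
.....

Derivation:
Click 1 (3,0) count=2: revealed 1 new [(3,0)] -> total=1
Click 2 (0,1) count=4: revealed 1 new [(0,1)] -> total=2
Click 3 (0,4) count=0: revealed 4 new [(0,3) (0,4) (1,3) (1,4)] -> total=6
Click 4 (1,4) count=1: revealed 0 new [(none)] -> total=6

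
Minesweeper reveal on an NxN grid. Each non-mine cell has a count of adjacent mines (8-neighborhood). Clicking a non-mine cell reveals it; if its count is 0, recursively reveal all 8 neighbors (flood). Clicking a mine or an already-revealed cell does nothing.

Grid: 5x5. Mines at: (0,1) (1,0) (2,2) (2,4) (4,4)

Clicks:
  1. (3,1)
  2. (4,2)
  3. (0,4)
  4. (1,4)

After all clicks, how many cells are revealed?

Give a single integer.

Answer: 16

Derivation:
Click 1 (3,1) count=1: revealed 1 new [(3,1)] -> total=1
Click 2 (4,2) count=0: revealed 9 new [(2,0) (2,1) (3,0) (3,2) (3,3) (4,0) (4,1) (4,2) (4,3)] -> total=10
Click 3 (0,4) count=0: revealed 6 new [(0,2) (0,3) (0,4) (1,2) (1,3) (1,4)] -> total=16
Click 4 (1,4) count=1: revealed 0 new [(none)] -> total=16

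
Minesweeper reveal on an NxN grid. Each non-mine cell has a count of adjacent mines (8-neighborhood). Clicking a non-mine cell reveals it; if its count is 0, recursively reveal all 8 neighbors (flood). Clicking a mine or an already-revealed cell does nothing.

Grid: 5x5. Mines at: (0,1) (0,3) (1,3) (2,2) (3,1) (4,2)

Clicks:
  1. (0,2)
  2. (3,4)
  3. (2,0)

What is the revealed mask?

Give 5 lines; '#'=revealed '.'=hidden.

Answer: ..#..
.....
#..##
...##
...##

Derivation:
Click 1 (0,2) count=3: revealed 1 new [(0,2)] -> total=1
Click 2 (3,4) count=0: revealed 6 new [(2,3) (2,4) (3,3) (3,4) (4,3) (4,4)] -> total=7
Click 3 (2,0) count=1: revealed 1 new [(2,0)] -> total=8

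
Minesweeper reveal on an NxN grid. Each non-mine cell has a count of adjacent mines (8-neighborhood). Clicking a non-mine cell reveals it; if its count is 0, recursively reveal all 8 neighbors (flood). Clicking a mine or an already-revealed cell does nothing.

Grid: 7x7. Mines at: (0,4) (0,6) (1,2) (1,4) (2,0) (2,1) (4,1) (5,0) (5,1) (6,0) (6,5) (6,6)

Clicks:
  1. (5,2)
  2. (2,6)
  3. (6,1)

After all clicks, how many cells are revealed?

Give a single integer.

Answer: 26

Derivation:
Click 1 (5,2) count=2: revealed 1 new [(5,2)] -> total=1
Click 2 (2,6) count=0: revealed 24 new [(1,5) (1,6) (2,2) (2,3) (2,4) (2,5) (2,6) (3,2) (3,3) (3,4) (3,5) (3,6) (4,2) (4,3) (4,4) (4,5) (4,6) (5,3) (5,4) (5,5) (5,6) (6,2) (6,3) (6,4)] -> total=25
Click 3 (6,1) count=3: revealed 1 new [(6,1)] -> total=26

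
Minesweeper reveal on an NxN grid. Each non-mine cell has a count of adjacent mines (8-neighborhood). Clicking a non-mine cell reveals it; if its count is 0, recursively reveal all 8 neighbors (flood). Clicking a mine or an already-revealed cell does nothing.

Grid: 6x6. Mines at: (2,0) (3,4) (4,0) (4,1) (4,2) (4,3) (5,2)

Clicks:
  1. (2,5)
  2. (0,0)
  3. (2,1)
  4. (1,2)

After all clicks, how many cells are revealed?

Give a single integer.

Answer: 20

Derivation:
Click 1 (2,5) count=1: revealed 1 new [(2,5)] -> total=1
Click 2 (0,0) count=0: revealed 19 new [(0,0) (0,1) (0,2) (0,3) (0,4) (0,5) (1,0) (1,1) (1,2) (1,3) (1,4) (1,5) (2,1) (2,2) (2,3) (2,4) (3,1) (3,2) (3,3)] -> total=20
Click 3 (2,1) count=1: revealed 0 new [(none)] -> total=20
Click 4 (1,2) count=0: revealed 0 new [(none)] -> total=20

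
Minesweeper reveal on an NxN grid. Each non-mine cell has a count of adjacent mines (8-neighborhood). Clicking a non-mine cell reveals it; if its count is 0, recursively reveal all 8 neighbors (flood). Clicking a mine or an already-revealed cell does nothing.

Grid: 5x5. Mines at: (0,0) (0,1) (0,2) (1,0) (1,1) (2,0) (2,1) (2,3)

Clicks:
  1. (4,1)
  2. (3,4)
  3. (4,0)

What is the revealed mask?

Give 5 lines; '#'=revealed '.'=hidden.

Answer: .....
.....
.....
#####
#####

Derivation:
Click 1 (4,1) count=0: revealed 10 new [(3,0) (3,1) (3,2) (3,3) (3,4) (4,0) (4,1) (4,2) (4,3) (4,4)] -> total=10
Click 2 (3,4) count=1: revealed 0 new [(none)] -> total=10
Click 3 (4,0) count=0: revealed 0 new [(none)] -> total=10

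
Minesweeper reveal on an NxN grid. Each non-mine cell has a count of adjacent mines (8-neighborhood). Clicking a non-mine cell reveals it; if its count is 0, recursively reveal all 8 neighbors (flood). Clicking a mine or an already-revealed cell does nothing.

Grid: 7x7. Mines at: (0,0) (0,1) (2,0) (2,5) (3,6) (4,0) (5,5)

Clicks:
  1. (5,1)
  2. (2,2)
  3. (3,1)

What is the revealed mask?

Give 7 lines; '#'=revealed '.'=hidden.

Click 1 (5,1) count=1: revealed 1 new [(5,1)] -> total=1
Click 2 (2,2) count=0: revealed 32 new [(0,2) (0,3) (0,4) (0,5) (0,6) (1,1) (1,2) (1,3) (1,4) (1,5) (1,6) (2,1) (2,2) (2,3) (2,4) (3,1) (3,2) (3,3) (3,4) (4,1) (4,2) (4,3) (4,4) (5,0) (5,2) (5,3) (5,4) (6,0) (6,1) (6,2) (6,3) (6,4)] -> total=33
Click 3 (3,1) count=2: revealed 0 new [(none)] -> total=33

Answer: ..#####
.######
.####..
.####..
.####..
#####..
#####..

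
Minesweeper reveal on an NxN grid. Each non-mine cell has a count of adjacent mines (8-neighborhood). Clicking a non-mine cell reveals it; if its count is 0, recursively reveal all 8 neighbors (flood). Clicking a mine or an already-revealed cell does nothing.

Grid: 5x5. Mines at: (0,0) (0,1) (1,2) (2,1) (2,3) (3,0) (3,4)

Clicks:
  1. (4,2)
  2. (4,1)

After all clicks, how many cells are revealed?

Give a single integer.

Click 1 (4,2) count=0: revealed 6 new [(3,1) (3,2) (3,3) (4,1) (4,2) (4,3)] -> total=6
Click 2 (4,1) count=1: revealed 0 new [(none)] -> total=6

Answer: 6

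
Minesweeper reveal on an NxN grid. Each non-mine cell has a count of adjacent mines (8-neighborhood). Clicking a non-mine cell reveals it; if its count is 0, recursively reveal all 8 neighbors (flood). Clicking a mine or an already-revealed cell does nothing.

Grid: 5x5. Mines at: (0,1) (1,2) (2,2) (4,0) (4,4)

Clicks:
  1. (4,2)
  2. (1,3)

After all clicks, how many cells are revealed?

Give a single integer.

Answer: 7

Derivation:
Click 1 (4,2) count=0: revealed 6 new [(3,1) (3,2) (3,3) (4,1) (4,2) (4,3)] -> total=6
Click 2 (1,3) count=2: revealed 1 new [(1,3)] -> total=7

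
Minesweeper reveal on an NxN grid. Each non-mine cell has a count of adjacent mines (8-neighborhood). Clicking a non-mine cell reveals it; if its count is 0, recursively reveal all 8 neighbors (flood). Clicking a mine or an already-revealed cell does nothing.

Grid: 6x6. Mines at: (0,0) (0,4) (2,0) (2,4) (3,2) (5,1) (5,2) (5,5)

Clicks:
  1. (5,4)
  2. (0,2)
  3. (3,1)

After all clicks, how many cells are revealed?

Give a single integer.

Answer: 11

Derivation:
Click 1 (5,4) count=1: revealed 1 new [(5,4)] -> total=1
Click 2 (0,2) count=0: revealed 9 new [(0,1) (0,2) (0,3) (1,1) (1,2) (1,3) (2,1) (2,2) (2,3)] -> total=10
Click 3 (3,1) count=2: revealed 1 new [(3,1)] -> total=11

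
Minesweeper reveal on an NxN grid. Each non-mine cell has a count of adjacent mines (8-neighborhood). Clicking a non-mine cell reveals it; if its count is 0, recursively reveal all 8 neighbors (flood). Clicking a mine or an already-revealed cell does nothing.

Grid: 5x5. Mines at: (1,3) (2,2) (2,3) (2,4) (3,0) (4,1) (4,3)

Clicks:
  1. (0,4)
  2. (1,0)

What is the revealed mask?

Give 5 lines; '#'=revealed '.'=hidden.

Answer: ###.#
###..
##...
.....
.....

Derivation:
Click 1 (0,4) count=1: revealed 1 new [(0,4)] -> total=1
Click 2 (1,0) count=0: revealed 8 new [(0,0) (0,1) (0,2) (1,0) (1,1) (1,2) (2,0) (2,1)] -> total=9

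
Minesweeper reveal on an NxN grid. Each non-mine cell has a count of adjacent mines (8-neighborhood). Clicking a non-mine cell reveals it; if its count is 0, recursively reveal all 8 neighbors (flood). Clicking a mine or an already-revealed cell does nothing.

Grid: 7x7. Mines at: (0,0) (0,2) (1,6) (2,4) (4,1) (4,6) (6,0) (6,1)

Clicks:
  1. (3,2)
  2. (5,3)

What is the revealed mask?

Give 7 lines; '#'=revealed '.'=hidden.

Answer: .......
.......
.......
..####.
..####.
..#####
..#####

Derivation:
Click 1 (3,2) count=1: revealed 1 new [(3,2)] -> total=1
Click 2 (5,3) count=0: revealed 17 new [(3,3) (3,4) (3,5) (4,2) (4,3) (4,4) (4,5) (5,2) (5,3) (5,4) (5,5) (5,6) (6,2) (6,3) (6,4) (6,5) (6,6)] -> total=18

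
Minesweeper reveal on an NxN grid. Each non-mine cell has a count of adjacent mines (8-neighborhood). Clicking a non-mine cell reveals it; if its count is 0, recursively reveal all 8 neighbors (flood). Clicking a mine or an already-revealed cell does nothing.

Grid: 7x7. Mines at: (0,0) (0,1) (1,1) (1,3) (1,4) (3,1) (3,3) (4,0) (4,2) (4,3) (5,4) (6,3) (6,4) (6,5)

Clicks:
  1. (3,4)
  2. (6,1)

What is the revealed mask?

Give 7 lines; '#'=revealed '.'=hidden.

Click 1 (3,4) count=2: revealed 1 new [(3,4)] -> total=1
Click 2 (6,1) count=0: revealed 6 new [(5,0) (5,1) (5,2) (6,0) (6,1) (6,2)] -> total=7

Answer: .......
.......
.......
....#..
.......
###....
###....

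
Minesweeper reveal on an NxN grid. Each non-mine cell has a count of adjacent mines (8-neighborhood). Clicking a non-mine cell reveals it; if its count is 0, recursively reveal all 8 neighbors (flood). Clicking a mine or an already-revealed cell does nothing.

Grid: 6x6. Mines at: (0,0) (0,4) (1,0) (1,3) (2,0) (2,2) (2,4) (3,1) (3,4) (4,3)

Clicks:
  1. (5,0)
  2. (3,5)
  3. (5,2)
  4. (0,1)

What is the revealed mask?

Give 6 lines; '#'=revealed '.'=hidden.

Answer: .#....
......
......
.....#
###...
###...

Derivation:
Click 1 (5,0) count=0: revealed 6 new [(4,0) (4,1) (4,2) (5,0) (5,1) (5,2)] -> total=6
Click 2 (3,5) count=2: revealed 1 new [(3,5)] -> total=7
Click 3 (5,2) count=1: revealed 0 new [(none)] -> total=7
Click 4 (0,1) count=2: revealed 1 new [(0,1)] -> total=8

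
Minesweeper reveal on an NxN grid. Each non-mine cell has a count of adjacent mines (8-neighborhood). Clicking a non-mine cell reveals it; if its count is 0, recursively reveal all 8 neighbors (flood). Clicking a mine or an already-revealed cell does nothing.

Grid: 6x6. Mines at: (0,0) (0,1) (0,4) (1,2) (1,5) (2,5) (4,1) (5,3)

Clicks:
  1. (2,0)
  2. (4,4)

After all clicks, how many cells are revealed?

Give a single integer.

Click 1 (2,0) count=0: revealed 6 new [(1,0) (1,1) (2,0) (2,1) (3,0) (3,1)] -> total=6
Click 2 (4,4) count=1: revealed 1 new [(4,4)] -> total=7

Answer: 7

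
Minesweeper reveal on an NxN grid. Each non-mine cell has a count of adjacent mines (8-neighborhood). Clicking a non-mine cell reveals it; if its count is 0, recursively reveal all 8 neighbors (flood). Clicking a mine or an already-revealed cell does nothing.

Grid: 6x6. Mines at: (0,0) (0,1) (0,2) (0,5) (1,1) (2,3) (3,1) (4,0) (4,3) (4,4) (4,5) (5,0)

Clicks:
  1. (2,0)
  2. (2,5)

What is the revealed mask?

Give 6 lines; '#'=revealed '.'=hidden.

Answer: ......
....##
#...##
....##
......
......

Derivation:
Click 1 (2,0) count=2: revealed 1 new [(2,0)] -> total=1
Click 2 (2,5) count=0: revealed 6 new [(1,4) (1,5) (2,4) (2,5) (3,4) (3,5)] -> total=7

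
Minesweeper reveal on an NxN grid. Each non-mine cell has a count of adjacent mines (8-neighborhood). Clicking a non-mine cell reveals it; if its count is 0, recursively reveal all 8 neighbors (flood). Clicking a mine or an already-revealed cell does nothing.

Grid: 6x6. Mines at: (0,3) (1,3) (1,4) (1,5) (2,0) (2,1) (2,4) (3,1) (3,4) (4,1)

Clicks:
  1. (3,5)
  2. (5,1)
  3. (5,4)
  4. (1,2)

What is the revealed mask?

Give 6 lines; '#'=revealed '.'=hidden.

Click 1 (3,5) count=2: revealed 1 new [(3,5)] -> total=1
Click 2 (5,1) count=1: revealed 1 new [(5,1)] -> total=2
Click 3 (5,4) count=0: revealed 8 new [(4,2) (4,3) (4,4) (4,5) (5,2) (5,3) (5,4) (5,5)] -> total=10
Click 4 (1,2) count=3: revealed 1 new [(1,2)] -> total=11

Answer: ......
..#...
......
.....#
..####
.#####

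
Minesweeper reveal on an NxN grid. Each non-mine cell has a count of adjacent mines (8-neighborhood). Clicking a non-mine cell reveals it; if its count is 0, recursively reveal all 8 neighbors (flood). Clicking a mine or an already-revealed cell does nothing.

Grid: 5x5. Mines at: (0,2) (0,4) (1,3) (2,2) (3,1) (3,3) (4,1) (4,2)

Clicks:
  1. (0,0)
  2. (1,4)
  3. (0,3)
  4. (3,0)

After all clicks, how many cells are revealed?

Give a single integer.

Answer: 9

Derivation:
Click 1 (0,0) count=0: revealed 6 new [(0,0) (0,1) (1,0) (1,1) (2,0) (2,1)] -> total=6
Click 2 (1,4) count=2: revealed 1 new [(1,4)] -> total=7
Click 3 (0,3) count=3: revealed 1 new [(0,3)] -> total=8
Click 4 (3,0) count=2: revealed 1 new [(3,0)] -> total=9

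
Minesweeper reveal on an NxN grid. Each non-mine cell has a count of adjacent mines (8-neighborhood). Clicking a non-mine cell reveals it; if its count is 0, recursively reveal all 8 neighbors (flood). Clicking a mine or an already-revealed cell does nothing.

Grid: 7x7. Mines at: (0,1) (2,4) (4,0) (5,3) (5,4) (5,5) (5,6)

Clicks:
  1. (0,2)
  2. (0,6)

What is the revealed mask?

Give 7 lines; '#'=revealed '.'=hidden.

Answer: ..#####
..#####
.....##
.....##
.....##
.......
.......

Derivation:
Click 1 (0,2) count=1: revealed 1 new [(0,2)] -> total=1
Click 2 (0,6) count=0: revealed 15 new [(0,3) (0,4) (0,5) (0,6) (1,2) (1,3) (1,4) (1,5) (1,6) (2,5) (2,6) (3,5) (3,6) (4,5) (4,6)] -> total=16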